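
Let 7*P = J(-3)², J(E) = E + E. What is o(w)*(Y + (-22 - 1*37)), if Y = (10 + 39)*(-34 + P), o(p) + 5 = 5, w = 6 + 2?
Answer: 0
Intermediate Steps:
J(E) = 2*E
w = 8
P = 36/7 (P = (2*(-3))²/7 = (⅐)*(-6)² = (⅐)*36 = 36/7 ≈ 5.1429)
o(p) = 0 (o(p) = -5 + 5 = 0)
Y = -1414 (Y = (10 + 39)*(-34 + 36/7) = 49*(-202/7) = -1414)
o(w)*(Y + (-22 - 1*37)) = 0*(-1414 + (-22 - 1*37)) = 0*(-1414 + (-22 - 37)) = 0*(-1414 - 59) = 0*(-1473) = 0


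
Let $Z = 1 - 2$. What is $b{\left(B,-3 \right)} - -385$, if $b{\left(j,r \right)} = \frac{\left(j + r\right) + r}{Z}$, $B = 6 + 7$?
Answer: $378$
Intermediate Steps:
$B = 13$
$Z = -1$
$b{\left(j,r \right)} = - j - 2 r$ ($b{\left(j,r \right)} = \frac{\left(j + r\right) + r}{-1} = \left(j + 2 r\right) \left(-1\right) = - j - 2 r$)
$b{\left(B,-3 \right)} - -385 = \left(\left(-1\right) 13 - -6\right) - -385 = \left(-13 + 6\right) + 385 = -7 + 385 = 378$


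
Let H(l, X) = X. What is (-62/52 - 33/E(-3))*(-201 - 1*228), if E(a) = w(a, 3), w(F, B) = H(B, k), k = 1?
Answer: 29337/2 ≈ 14669.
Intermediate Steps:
w(F, B) = 1
E(a) = 1
(-62/52 - 33/E(-3))*(-201 - 1*228) = (-62/52 - 33/1)*(-201 - 1*228) = (-62*1/52 - 33*1)*(-201 - 228) = (-31/26 - 33)*(-429) = -889/26*(-429) = 29337/2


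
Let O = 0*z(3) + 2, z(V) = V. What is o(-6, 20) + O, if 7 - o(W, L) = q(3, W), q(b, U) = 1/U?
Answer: 55/6 ≈ 9.1667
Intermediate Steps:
O = 2 (O = 0*3 + 2 = 0 + 2 = 2)
o(W, L) = 7 - 1/W
o(-6, 20) + O = (7 - 1/(-6)) + 2 = (7 - 1*(-1/6)) + 2 = (7 + 1/6) + 2 = 43/6 + 2 = 55/6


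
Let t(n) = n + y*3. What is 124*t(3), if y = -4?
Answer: -1116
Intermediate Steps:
t(n) = -12 + n (t(n) = n - 4*3 = n - 12 = -12 + n)
124*t(3) = 124*(-12 + 3) = 124*(-9) = -1116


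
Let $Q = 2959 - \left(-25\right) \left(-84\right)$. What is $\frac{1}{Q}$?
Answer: $\frac{1}{859} \approx 0.0011641$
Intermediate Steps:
$Q = 859$ ($Q = 2959 - 2100 = 859$)
$\frac{1}{Q} = \frac{1}{859}$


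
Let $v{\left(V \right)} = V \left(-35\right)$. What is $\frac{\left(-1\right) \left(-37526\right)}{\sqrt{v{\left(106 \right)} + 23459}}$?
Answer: $\frac{1294 \sqrt{19749}}{681} \approx 267.03$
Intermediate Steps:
$v{\left(V \right)} = - 35 V$
$\frac{\left(-1\right) \left(-37526\right)}{\sqrt{v{\left(106 \right)} + 23459}} = \frac{\left(-1\right) \left(-37526\right)}{\sqrt{\left(-35\right) 106 + 23459}} = \frac{37526}{\sqrt{-3710 + 23459}} = \frac{37526}{\sqrt{19749}} = 37526 \frac{\sqrt{19749}}{19749} = \frac{1294 \sqrt{19749}}{681}$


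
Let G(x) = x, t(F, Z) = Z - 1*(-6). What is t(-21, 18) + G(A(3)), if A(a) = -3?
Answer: 21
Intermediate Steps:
t(F, Z) = 6 + Z (t(F, Z) = Z + 6 = 6 + Z)
t(-21, 18) + G(A(3)) = (6 + 18) - 3 = 24 - 3 = 21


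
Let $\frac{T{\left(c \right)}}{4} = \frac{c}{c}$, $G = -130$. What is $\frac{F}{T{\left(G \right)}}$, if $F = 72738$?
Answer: $\frac{36369}{2} \approx 18185.0$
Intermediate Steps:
$T{\left(c \right)} = 4$ ($T{\left(c \right)} = 4 \frac{c}{c} = 4 \cdot 1 = 4$)
$\frac{F}{T{\left(G \right)}} = \frac{72738}{4} = 72738 \cdot \frac{1}{4} = \frac{36369}{2}$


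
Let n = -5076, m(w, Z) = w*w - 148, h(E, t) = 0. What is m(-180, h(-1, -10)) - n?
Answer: 37328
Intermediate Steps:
m(w, Z) = -148 + w² (m(w, Z) = w² - 148 = -148 + w²)
m(-180, h(-1, -10)) - n = (-148 + (-180)²) - 1*(-5076) = (-148 + 32400) + 5076 = 32252 + 5076 = 37328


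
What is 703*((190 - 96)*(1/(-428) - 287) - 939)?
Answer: -4199922355/214 ≈ -1.9626e+7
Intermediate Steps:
703*((190 - 96)*(1/(-428) - 287) - 939) = 703*(94*(-1/428 - 287) - 939) = 703*(94*(-122837/428) - 939) = 703*(-5773339/214 - 939) = 703*(-5974285/214) = -4199922355/214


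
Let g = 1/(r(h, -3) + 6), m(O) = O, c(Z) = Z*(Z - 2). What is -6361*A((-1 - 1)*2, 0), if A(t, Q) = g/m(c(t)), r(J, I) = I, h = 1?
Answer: -6361/72 ≈ -88.347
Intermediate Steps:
c(Z) = Z*(-2 + Z)
g = 1/3 (g = 1/(-3 + 6) = 1/3 ≈ 0.33333)
A(t, Q) = 1/(3*t*(-2 + t)) (A(t, Q) = 1/(3*((t*(-2 + t)))) = (1/(t*(-2 + t)))/3 = 1/(3*t*(-2 + t)))
-6361*A((-1 - 1)*2, 0) = -6361/(3*((-1 - 1)*2)*(-2 + (-1 - 1)*2)) = -6361/(3*((-2*2))*(-2 - 2*2)) = -6361/(3*(-4)*(-2 - 4)) = -6361*(-1)/(3*4*(-6)) = -6361*(-1)*(-1)/(3*4*6) = -6361*1/72 = -6361/72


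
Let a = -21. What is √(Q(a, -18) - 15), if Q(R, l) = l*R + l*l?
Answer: √687 ≈ 26.211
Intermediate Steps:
Q(R, l) = l² + R*l (Q(R, l) = R*l + l² = l² + R*l)
√(Q(a, -18) - 15) = √(-18*(-21 - 18) - 15) = √(-18*(-39) - 15) = √(702 - 15) = √687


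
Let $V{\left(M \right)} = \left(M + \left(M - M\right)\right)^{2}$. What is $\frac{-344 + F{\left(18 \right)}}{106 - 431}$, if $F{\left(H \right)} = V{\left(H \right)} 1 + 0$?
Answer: $\frac{4}{65} \approx 0.061538$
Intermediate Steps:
$V{\left(M \right)} = M^{2}$ ($V{\left(M \right)} = \left(M + 0\right)^{2} = M^{2}$)
$F{\left(H \right)} = H^{2}$ ($F{\left(H \right)} = H^{2} \cdot 1 + 0 = H^{2} + 0 = H^{2}$)
$\frac{-344 + F{\left(18 \right)}}{106 - 431} = \frac{-344 + 18^{2}}{106 - 431} = \frac{-344 + 324}{-325} = \left(-20\right) \left(- \frac{1}{325}\right) = \frac{4}{65}$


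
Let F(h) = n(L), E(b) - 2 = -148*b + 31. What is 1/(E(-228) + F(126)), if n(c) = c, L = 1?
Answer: 1/33778 ≈ 2.9605e-5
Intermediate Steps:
E(b) = 33 - 148*b (E(b) = 2 + (-148*b + 31) = 2 + (31 - 148*b) = 33 - 148*b)
F(h) = 1
1/(E(-228) + F(126)) = 1/((33 - 148*(-228)) + 1) = 1/((33 + 33744) + 1) = 1/(33777 + 1) = 1/33778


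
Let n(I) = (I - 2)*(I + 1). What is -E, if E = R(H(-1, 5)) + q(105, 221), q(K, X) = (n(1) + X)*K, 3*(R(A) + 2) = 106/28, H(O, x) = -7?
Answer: -965759/42 ≈ -22994.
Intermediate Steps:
R(A) = -31/42 (R(A) = -2 + (106/28)/3 = -2 + (106*(1/28))/3 = -2 + (⅓)*(53/14) = -2 + 53/42 = -31/42)
n(I) = (1 + I)*(-2 + I) (n(I) = (-2 + I)*(1 + I) = (1 + I)*(-2 + I))
q(K, X) = K*(-2 + X) (q(K, X) = ((-2 + 1² - 1*1) + X)*K = ((-2 + 1 - 1) + X)*K = (-2 + X)*K = K*(-2 + X))
E = 965759/42 (E = -31/42 + 105*(-2 + 221) = -31/42 + 105*219 = -31/42 + 22995 = 965759/42 ≈ 22994.)
-E = -1*965759/42 = -965759/42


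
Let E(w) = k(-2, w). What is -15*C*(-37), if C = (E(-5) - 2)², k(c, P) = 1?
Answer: 555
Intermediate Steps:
E(w) = 1
C = 1 (C = (1 - 2)² = (-1)² = 1)
-15*C*(-37) = -15*1*(-37) = -15*(-37) = 555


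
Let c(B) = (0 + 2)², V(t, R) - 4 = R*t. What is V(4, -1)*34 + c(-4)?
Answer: 4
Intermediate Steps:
V(t, R) = 4 + R*t
c(B) = 4 (c(B) = 2² = 4)
V(4, -1)*34 + c(-4) = (4 - 1*4)*34 + 4 = (4 - 4)*34 + 4 = 0*34 + 4 = 0 + 4 = 4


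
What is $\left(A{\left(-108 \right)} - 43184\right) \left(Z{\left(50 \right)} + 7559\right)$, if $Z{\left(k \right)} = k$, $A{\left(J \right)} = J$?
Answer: $-329408828$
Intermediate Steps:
$\left(A{\left(-108 \right)} - 43184\right) \left(Z{\left(50 \right)} + 7559\right) = \left(-108 - 43184\right) \left(50 + 7559\right) = \left(-43292\right) 7609 = -329408828$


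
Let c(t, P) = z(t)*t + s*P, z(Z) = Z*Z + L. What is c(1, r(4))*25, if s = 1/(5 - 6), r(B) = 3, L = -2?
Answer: -100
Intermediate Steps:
z(Z) = -2 + Z² (z(Z) = Z*Z - 2 = Z² - 2 = -2 + Z²)
s = -1 (s = 1/(-1) = -1)
c(t, P) = -P + t*(-2 + t²) (c(t, P) = (-2 + t²)*t - P = t*(-2 + t²) - P = -P + t*(-2 + t²))
c(1, r(4))*25 = (-1*3 + 1*(-2 + 1²))*25 = (-3 + 1*(-2 + 1))*25 = (-3 + 1*(-1))*25 = (-3 - 1)*25 = -4*25 = -100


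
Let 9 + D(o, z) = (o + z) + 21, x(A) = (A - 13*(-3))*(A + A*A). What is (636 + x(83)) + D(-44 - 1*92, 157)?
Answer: 851253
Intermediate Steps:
x(A) = (39 + A)*(A + A²) (x(A) = (A + 39)*(A + A²) = (39 + A)*(A + A²))
D(o, z) = 12 + o + z (D(o, z) = -9 + ((o + z) + 21) = -9 + (21 + o + z) = 12 + o + z)
(636 + x(83)) + D(-44 - 1*92, 157) = (636 + 83*(39 + 83² + 40*83)) + (12 + (-44 - 1*92) + 157) = (636 + 83*(39 + 6889 + 3320)) + (12 + (-44 - 92) + 157) = (636 + 83*10248) + (12 - 136 + 157) = (636 + 850584) + 33 = 851220 + 33 = 851253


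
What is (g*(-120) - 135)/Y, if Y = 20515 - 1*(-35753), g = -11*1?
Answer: 395/18756 ≈ 0.021060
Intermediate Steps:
g = -11
Y = 56268 (Y = 20515 + 35753 = 56268)
(g*(-120) - 135)/Y = (-11*(-120) - 135)/56268 = (1320 - 135)*(1/56268) = 1185*(1/56268) = 395/18756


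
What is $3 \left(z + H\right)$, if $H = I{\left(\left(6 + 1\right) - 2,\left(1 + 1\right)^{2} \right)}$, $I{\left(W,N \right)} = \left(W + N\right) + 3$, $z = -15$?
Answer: $-9$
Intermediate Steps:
$I{\left(W,N \right)} = 3 + N + W$ ($I{\left(W,N \right)} = \left(N + W\right) + 3 = 3 + N + W$)
$H = 12$ ($H = 3 + \left(1 + 1\right)^{2} + \left(\left(6 + 1\right) - 2\right) = 3 + 2^{2} + \left(7 - 2\right) = 3 + 4 + 5 = 12$)
$3 \left(z + H\right) = 3 \left(-15 + 12\right) = 3 \left(-3\right) = -9$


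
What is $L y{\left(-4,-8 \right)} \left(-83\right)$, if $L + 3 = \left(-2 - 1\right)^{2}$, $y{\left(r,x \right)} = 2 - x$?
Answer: $-4980$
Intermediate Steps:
$L = 6$ ($L = -3 + \left(-2 - 1\right)^{2} = -3 + \left(-3\right)^{2} = -3 + 9 = 6$)
$L y{\left(-4,-8 \right)} \left(-83\right) = 6 \left(2 - -8\right) \left(-83\right) = 6 \left(2 + 8\right) \left(-83\right) = 6 \cdot 10 \left(-83\right) = 60 \left(-83\right) = -4980$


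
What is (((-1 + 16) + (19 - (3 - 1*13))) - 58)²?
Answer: 196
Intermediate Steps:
(((-1 + 16) + (19 - (3 - 1*13))) - 58)² = ((15 + (19 - (3 - 13))) - 58)² = ((15 + (19 - 1*(-10))) - 58)² = ((15 + (19 + 10)) - 58)² = ((15 + 29) - 58)² = (44 - 58)² = (-14)² = 196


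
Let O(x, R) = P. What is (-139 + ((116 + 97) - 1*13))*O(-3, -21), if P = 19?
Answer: 1159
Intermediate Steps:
O(x, R) = 19
(-139 + ((116 + 97) - 1*13))*O(-3, -21) = (-139 + ((116 + 97) - 1*13))*19 = (-139 + (213 - 13))*19 = (-139 + 200)*19 = 61*19 = 1159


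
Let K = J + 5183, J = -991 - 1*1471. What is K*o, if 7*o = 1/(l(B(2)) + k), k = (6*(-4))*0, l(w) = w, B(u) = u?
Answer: 2721/14 ≈ 194.36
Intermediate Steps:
J = -2462 (J = -991 - 1471 = -2462)
K = 2721 (K = -2462 + 5183 = 2721)
k = 0 (k = -24*0 = 0)
o = 1/14 (o = 1/(7*(2 + 0)) = (1/7)/2 = (1/7)*(1/2) = 1/14 ≈ 0.071429)
K*o = 2721*(1/14) = 2721/14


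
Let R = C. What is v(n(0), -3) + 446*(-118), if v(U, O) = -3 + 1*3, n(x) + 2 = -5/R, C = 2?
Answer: -52628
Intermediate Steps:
R = 2
n(x) = -9/2 (n(x) = -2 - 5/2 = -9/2)
v(U, O) = 0 (v(U, O) = -3 + 3 = 0)
v(n(0), -3) + 446*(-118) = 0 + 446*(-118) = 0 - 52628 = -52628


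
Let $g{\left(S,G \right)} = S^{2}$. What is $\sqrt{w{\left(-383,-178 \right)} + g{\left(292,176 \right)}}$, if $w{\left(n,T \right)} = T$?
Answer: $3 \sqrt{9454} \approx 291.69$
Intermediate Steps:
$\sqrt{w{\left(-383,-178 \right)} + g{\left(292,176 \right)}} = \sqrt{-178 + 292^{2}} = \sqrt{-178 + 85264} = \sqrt{85086} = 3 \sqrt{9454}$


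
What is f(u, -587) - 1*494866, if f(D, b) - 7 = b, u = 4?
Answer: -495446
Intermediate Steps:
f(D, b) = 7 + b
f(u, -587) - 1*494866 = (7 - 587) - 1*494866 = -580 - 494866 = -495446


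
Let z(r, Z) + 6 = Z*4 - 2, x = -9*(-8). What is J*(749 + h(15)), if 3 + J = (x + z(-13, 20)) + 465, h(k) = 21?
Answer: 466620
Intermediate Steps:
x = 72
z(r, Z) = -8 + 4*Z (z(r, Z) = -6 + (Z*4 - 2) = -6 + (4*Z - 2) = -6 + (-2 + 4*Z) = -8 + 4*Z)
J = 606 (J = -3 + ((72 + (-8 + 4*20)) + 465) = -3 + ((72 + (-8 + 80)) + 465) = -3 + ((72 + 72) + 465) = -3 + (144 + 465) = -3 + 609 = 606)
J*(749 + h(15)) = 606*(749 + 21) = 606*770 = 466620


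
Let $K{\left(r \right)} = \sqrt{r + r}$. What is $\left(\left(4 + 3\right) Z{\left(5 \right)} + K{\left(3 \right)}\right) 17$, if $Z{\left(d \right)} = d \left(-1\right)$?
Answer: $-595 + 17 \sqrt{6} \approx -553.36$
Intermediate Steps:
$Z{\left(d \right)} = - d$
$K{\left(r \right)} = \sqrt{2} \sqrt{r}$ ($K{\left(r \right)} = \sqrt{2 r} = \sqrt{2} \sqrt{r}$)
$\left(\left(4 + 3\right) Z{\left(5 \right)} + K{\left(3 \right)}\right) 17 = \left(\left(4 + 3\right) \left(\left(-1\right) 5\right) + \sqrt{2} \sqrt{3}\right) 17 = \left(7 \left(-5\right) + \sqrt{6}\right) 17 = \left(-35 + \sqrt{6}\right) 17 = -595 + 17 \sqrt{6}$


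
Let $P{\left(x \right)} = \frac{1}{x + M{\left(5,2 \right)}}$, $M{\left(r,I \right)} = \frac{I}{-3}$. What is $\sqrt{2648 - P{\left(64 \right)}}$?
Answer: $\frac{\sqrt{95592230}}{190} \approx 51.459$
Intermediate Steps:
$M{\left(r,I \right)} = - \frac{I}{3}$ ($M{\left(r,I \right)} = I \left(- \frac{1}{3}\right) = - \frac{I}{3}$)
$P{\left(x \right)} = \frac{1}{- \frac{2}{3} + x}$ ($P{\left(x \right)} = \frac{1}{x - \frac{2}{3}} = \frac{1}{- \frac{2}{3} + x}$)
$\sqrt{2648 - P{\left(64 \right)}} = \sqrt{2648 - \frac{3}{-2 + 3 \cdot 64}} = \sqrt{2648 - \frac{3}{-2 + 192}} = \sqrt{2648 - \frac{3}{190}} = \sqrt{\frac{503117}{190}} = \frac{\sqrt{95592230}}{190}$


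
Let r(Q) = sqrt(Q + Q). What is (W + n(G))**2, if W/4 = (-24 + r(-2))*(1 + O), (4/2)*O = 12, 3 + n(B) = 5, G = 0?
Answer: 445764 - 75040*I ≈ 4.4576e+5 - 75040.0*I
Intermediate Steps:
n(B) = 2 (n(B) = -3 + 5 = 2)
O = 6 (O = (1/2)*12 = 6)
r(Q) = sqrt(2)*sqrt(Q) (r(Q) = sqrt(2*Q) = sqrt(2)*sqrt(Q))
W = -672 + 56*I (W = 4*((-24 + sqrt(2)*sqrt(-2))*(1 + 6)) = 4*((-24 + sqrt(2)*(I*sqrt(2)))*7) = 4*((-24 + 2*I)*7) = 4*(-168 + 14*I) = -672 + 56*I ≈ -672.0 + 56.0*I)
(W + n(G))**2 = ((-672 + 56*I) + 2)**2 = (-670 + 56*I)**2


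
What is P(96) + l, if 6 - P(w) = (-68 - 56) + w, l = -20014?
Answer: -19980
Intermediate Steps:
P(w) = 130 - w (P(w) = 6 - ((-68 - 56) + w) = 6 - (-124 + w) = 6 + (124 - w) = 130 - w)
P(96) + l = (130 - 1*96) - 20014 = (130 - 96) - 20014 = 34 - 20014 = -19980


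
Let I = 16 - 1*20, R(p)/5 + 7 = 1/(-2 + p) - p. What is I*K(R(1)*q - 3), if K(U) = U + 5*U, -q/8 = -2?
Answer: 17352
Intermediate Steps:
q = 16 (q = -8*(-2) = 16)
R(p) = -35 - 5*p + 5/(-2 + p) (R(p) = -35 + 5*(1/(-2 + p) - p) = -35 + (-5*p + 5/(-2 + p)) = -35 - 5*p + 5/(-2 + p))
I = -4 (I = 16 - 20 = -4)
K(U) = 6*U
I*K(R(1)*q - 3) = -24*((5*(15 - 1*1² - 5*1)/(-2 + 1))*16 - 3) = -24*((5*(15 - 1*1 - 5)/(-1))*16 - 3) = -24*((5*(-1)*(15 - 1 - 5))*16 - 3) = -24*((5*(-1)*9)*16 - 3) = -24*(-45*16 - 3) = -24*(-720 - 3) = -24*(-723) = -4*(-4338) = 17352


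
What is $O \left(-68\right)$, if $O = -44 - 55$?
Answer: $6732$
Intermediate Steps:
$O = -99$ ($O = -44 - 55 = -99$)
$O \left(-68\right) = \left(-99\right) \left(-68\right) = 6732$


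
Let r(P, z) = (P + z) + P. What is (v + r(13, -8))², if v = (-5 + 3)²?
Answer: 484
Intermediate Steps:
r(P, z) = z + 2*P
v = 4 (v = (-2)² = 4)
(v + r(13, -8))² = (4 + (-8 + 2*13))² = (4 + (-8 + 26))² = (4 + 18)² = 22² = 484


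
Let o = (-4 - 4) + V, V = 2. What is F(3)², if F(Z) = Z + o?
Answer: 9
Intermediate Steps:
o = -6 (o = (-4 - 4) + 2 = -8 + 2 = -6)
F(Z) = -6 + Z (F(Z) = Z - 6 = -6 + Z)
F(3)² = (-6 + 3)² = (-3)² = 9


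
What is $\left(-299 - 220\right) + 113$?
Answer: $-406$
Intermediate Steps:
$\left(-299 - 220\right) + 113 = -519 + 113 = -406$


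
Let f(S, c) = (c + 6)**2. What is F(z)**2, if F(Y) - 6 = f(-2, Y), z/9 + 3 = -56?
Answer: 75972448161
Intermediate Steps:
z = -531 (z = -27 + 9*(-56) = -27 - 504 = -531)
f(S, c) = (6 + c)**2
F(Y) = 6 + (6 + Y)**2
F(z)**2 = (6 + (6 - 531)**2)**2 = (6 + (-525)**2)**2 = (6 + 275625)**2 = 275631**2 = 75972448161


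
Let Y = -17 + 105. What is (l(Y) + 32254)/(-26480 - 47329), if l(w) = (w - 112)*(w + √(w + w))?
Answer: -30142/73809 + 32*√11/24603 ≈ -0.40406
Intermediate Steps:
Y = 88
l(w) = (-112 + w)*(w + √2*√w) (l(w) = (-112 + w)*(w + √(2*w)) = (-112 + w)*(w + √2*√w))
(l(Y) + 32254)/(-26480 - 47329) = ((88² - 112*88 + √2*88^(3/2) - 112*√2*√88) + 32254)/(-26480 - 47329) = ((7744 - 9856 + √2*(176*√22) - 112*√2*2*√22) + 32254)/(-73809) = ((7744 - 9856 + 352*√11 - 448*√11) + 32254)*(-1/73809) = ((-2112 - 96*√11) + 32254)*(-1/73809) = (30142 - 96*√11)*(-1/73809) = -30142/73809 + 32*√11/24603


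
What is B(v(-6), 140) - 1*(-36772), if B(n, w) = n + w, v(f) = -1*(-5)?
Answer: 36917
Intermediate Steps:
v(f) = 5
B(v(-6), 140) - 1*(-36772) = (5 + 140) - 1*(-36772) = 145 + 36772 = 36917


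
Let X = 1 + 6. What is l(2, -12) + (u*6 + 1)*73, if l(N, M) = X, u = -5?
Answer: -2110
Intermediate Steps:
X = 7
l(N, M) = 7
l(2, -12) + (u*6 + 1)*73 = 7 + (-5*6 + 1)*73 = 7 + (-30 + 1)*73 = 7 - 29*73 = 7 - 2117 = -2110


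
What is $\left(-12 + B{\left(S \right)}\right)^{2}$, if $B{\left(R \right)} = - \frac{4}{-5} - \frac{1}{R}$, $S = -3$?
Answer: $\frac{26569}{225} \approx 118.08$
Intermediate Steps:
$B{\left(R \right)} = \frac{4}{5} - \frac{1}{R}$ ($B{\left(R \right)} = \left(-4\right) \left(- \frac{1}{5}\right) - \frac{1}{R} = \frac{4}{5} - \frac{1}{R}$)
$\left(-12 + B{\left(S \right)}\right)^{2} = \left(-12 + \left(\frac{4}{5} - \frac{1}{-3}\right)\right)^{2} = \left(-12 + \left(\frac{4}{5} - - \frac{1}{3}\right)\right)^{2} = \left(-12 + \left(\frac{4}{5} + \frac{1}{3}\right)\right)^{2} = \left(-12 + \frac{17}{15}\right)^{2} = \left(- \frac{163}{15}\right)^{2} = \frac{26569}{225}$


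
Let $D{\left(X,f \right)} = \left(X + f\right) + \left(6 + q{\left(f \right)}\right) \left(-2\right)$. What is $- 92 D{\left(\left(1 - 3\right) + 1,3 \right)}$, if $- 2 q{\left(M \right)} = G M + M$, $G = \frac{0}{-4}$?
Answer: $644$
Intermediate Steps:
$G = 0$ ($G = 0 \left(- \frac{1}{4}\right) = 0$)
$q{\left(M \right)} = - \frac{M}{2}$ ($q{\left(M \right)} = - \frac{0 M + M}{2} = - \frac{0 + M}{2} = - \frac{M}{2}$)
$D{\left(X,f \right)} = -12 + X + 2 f$ ($D{\left(X,f \right)} = \left(X + f\right) + \left(6 - \frac{f}{2}\right) \left(-2\right) = \left(X + f\right) + \left(-12 + f\right) = -12 + X + 2 f$)
$- 92 D{\left(\left(1 - 3\right) + 1,3 \right)} = - 92 \left(-12 + \left(\left(1 - 3\right) + 1\right) + 2 \cdot 3\right) = - 92 \left(-12 + \left(-2 + 1\right) + 6\right) = - 92 \left(-12 - 1 + 6\right) = \left(-92\right) \left(-7\right) = 644$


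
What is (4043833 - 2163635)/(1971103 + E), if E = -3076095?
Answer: -940099/552496 ≈ -1.7015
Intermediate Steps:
(4043833 - 2163635)/(1971103 + E) = (4043833 - 2163635)/(1971103 - 3076095) = 1880198/(-1104992) = 1880198*(-1/1104992) = -940099/552496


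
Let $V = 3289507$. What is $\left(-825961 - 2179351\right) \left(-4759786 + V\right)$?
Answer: $4418647122048$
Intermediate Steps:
$\left(-825961 - 2179351\right) \left(-4759786 + V\right) = \left(-825961 - 2179351\right) \left(-4759786 + 3289507\right) = \left(-3005312\right) \left(-1470279\right) = 4418647122048$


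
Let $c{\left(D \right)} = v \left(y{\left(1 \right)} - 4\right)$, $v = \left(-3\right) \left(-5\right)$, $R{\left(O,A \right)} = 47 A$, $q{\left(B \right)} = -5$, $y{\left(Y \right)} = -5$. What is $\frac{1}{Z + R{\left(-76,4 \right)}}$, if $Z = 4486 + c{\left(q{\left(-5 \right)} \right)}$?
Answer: $\frac{1}{4539} \approx 0.00022031$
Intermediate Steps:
$v = 15$
$c{\left(D \right)} = -135$ ($c{\left(D \right)} = 15 \left(-5 - 4\right) = 15 \left(-9\right) = -135$)
$Z = 4351$ ($Z = 4486 - 135 = 4351$)
$\frac{1}{Z + R{\left(-76,4 \right)}} = \frac{1}{4351 + 47 \cdot 4} = \frac{1}{4351 + 188} = \frac{1}{4539}$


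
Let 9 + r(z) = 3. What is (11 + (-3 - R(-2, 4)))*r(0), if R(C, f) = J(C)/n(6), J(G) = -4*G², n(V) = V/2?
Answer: -80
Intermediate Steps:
n(V) = V/2 (n(V) = V*(½) = V/2)
R(C, f) = -4*C²/3 (R(C, f) = (-4*C²)/(((½)*6)) = -4*C²/3)
r(z) = -6 (r(z) = -9 + 3 = -6)
(11 + (-3 - R(-2, 4)))*r(0) = (11 + (-3 - (-4)*(-2)²/3))*(-6) = (11 + (-3 - (-4)*4/3))*(-6) = (11 + (-3 - 1*(-16/3)))*(-6) = (11 + (-3 + 16/3))*(-6) = (11 + 7/3)*(-6) = (40/3)*(-6) = -80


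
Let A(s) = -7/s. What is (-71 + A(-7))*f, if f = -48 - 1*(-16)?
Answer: 2240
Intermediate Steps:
f = -32 (f = -48 + 16 = -32)
(-71 + A(-7))*f = (-71 - 7/(-7))*(-32) = (-71 - 7*(-⅐))*(-32) = (-71 + 1)*(-32) = -70*(-32) = 2240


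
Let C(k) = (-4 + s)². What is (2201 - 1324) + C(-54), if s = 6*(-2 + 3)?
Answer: 881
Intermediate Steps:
s = 6 (s = 6*1 = 6)
C(k) = 4 (C(k) = (-4 + 6)² = 2² = 4)
(2201 - 1324) + C(-54) = (2201 - 1324) + 4 = 877 + 4 = 881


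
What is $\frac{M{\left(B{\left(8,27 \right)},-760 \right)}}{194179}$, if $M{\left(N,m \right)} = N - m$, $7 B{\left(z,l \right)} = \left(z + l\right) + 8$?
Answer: $\frac{5363}{1359253} \approx 0.0039456$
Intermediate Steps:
$B{\left(z,l \right)} = \frac{8}{7} + \frac{l}{7} + \frac{z}{7}$ ($B{\left(z,l \right)} = \frac{\left(z + l\right) + 8}{7} = \frac{\left(l + z\right) + 8}{7} = \frac{8 + l + z}{7} = \frac{8}{7} + \frac{l}{7} + \frac{z}{7}$)
$\frac{M{\left(B{\left(8,27 \right)},-760 \right)}}{194179} = \frac{\left(\frac{8}{7} + \frac{1}{7} \cdot 27 + \frac{1}{7} \cdot 8\right) - -760}{194179} = \left(\left(\frac{8}{7} + \frac{27}{7} + \frac{8}{7}\right) + 760\right) \frac{1}{194179} = \left(\frac{43}{7} + 760\right) \frac{1}{194179} = \frac{5363}{7} \cdot \frac{1}{194179} = \frac{5363}{1359253}$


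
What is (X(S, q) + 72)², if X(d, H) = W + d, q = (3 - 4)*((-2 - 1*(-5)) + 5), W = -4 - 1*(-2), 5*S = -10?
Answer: 4624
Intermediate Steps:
S = -2 (S = (⅕)*(-10) = -2)
W = -2 (W = -4 + 2 = -2)
q = -8 (q = -((-2 + 5) + 5) = -(3 + 5) = -1*8 = -8)
X(d, H) = -2 + d
(X(S, q) + 72)² = ((-2 - 2) + 72)² = (-4 + 72)² = 68² = 4624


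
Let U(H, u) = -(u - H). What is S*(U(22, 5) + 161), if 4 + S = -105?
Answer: -19402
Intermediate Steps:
U(H, u) = H - u
S = -109 (S = -4 - 105 = -109)
S*(U(22, 5) + 161) = -109*((22 - 1*5) + 161) = -109*((22 - 5) + 161) = -109*(17 + 161) = -109*178 = -19402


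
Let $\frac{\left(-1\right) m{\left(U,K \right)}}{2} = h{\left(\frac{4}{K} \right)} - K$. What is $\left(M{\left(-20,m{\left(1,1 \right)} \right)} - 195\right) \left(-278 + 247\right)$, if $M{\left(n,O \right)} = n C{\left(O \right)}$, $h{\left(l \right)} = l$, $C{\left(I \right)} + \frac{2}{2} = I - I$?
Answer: $5425$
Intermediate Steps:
$C{\left(I \right)} = -1$ ($C{\left(I \right)} = -1 + \left(I - I\right) = -1 + 0 = -1$)
$m{\left(U,K \right)} = - \frac{8}{K} + 2 K$ ($m{\left(U,K \right)} = - 2 \left(\frac{4}{K} - K\right) = - 2 \left(- K + \frac{4}{K}\right) = - \frac{8}{K} + 2 K$)
$M{\left(n,O \right)} = - n$ ($M{\left(n,O \right)} = n \left(-1\right) = - n$)
$\left(M{\left(-20,m{\left(1,1 \right)} \right)} - 195\right) \left(-278 + 247\right) = \left(\left(-1\right) \left(-20\right) - 195\right) \left(-278 + 247\right) = \left(20 - 195\right) \left(-31\right) = \left(-175\right) \left(-31\right) = 5425$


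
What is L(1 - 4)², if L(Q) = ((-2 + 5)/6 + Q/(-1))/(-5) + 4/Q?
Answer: 3721/900 ≈ 4.1344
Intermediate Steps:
L(Q) = -⅒ + 4/Q + Q/5 (L(Q) = (3*(⅙) + Q*(-1))*(-⅕) + 4/Q = (½ - Q)*(-⅕) + 4/Q = (-⅒ + Q/5) + 4/Q = -⅒ + 4/Q + Q/5)
L(1 - 4)² = (-⅒ + 4/(1 - 4) + (1 - 4)/5)² = (-⅒ + 4/(-3) + (⅕)*(-3))² = (-⅒ + 4*(-⅓) - ⅗)² = (-⅒ - 4/3 - ⅗)² = (-61/30)² = 3721/900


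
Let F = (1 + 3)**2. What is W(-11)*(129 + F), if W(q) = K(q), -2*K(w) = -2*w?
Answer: -1595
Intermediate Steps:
F = 16 (F = 4**2 = 16)
K(w) = w (K(w) = -(-1)*w = w)
W(q) = q
W(-11)*(129 + F) = -11*(129 + 16) = -11*145 = -1595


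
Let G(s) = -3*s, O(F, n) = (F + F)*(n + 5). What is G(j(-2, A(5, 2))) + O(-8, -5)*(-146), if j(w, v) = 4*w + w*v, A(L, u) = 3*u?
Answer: 60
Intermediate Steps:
O(F, n) = 2*F*(5 + n) (O(F, n) = (2*F)*(5 + n) = 2*F*(5 + n))
j(w, v) = 4*w + v*w
G(j(-2, A(5, 2))) + O(-8, -5)*(-146) = -(-6)*(4 + 3*2) + (2*(-8)*(5 - 5))*(-146) = -(-6)*(4 + 6) + (2*(-8)*0)*(-146) = -(-6)*10 + 0*(-146) = -3*(-20) + 0 = 60 + 0 = 60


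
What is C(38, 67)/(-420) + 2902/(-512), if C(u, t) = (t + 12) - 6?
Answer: -157027/26880 ≈ -5.8418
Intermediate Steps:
C(u, t) = 6 + t (C(u, t) = (12 + t) - 6 = 6 + t)
C(38, 67)/(-420) + 2902/(-512) = (6 + 67)/(-420) + 2902/(-512) = 73*(-1/420) + 2902*(-1/512) = -73/420 - 1451/256 = -157027/26880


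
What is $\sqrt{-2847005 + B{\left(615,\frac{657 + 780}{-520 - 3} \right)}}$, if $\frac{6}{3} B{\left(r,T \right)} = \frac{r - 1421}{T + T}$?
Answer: $\frac{i \sqrt{23515302521274}}{2874} \approx 1687.3 i$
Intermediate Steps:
$B{\left(r,T \right)} = \frac{-1421 + r}{4 T}$ ($B{\left(r,T \right)} = \frac{\left(r - 1421\right) \frac{1}{T + T}}{2} = \frac{\left(-1421 + r\right) \frac{1}{2 T}}{2} = \frac{\frac{1}{2} \frac{1}{T} \left(-1421 + r\right)}{2} = \frac{-1421 + r}{4 T}$)
$\sqrt{-2847005 + B{\left(615,\frac{657 + 780}{-520 - 3} \right)}} = \sqrt{-2847005 + \frac{-1421 + 615}{4 \frac{657 + 780}{-520 - 3}}} = \sqrt{-2847005 + \frac{1}{4} \frac{1}{1437 \frac{1}{-523}} \left(-806\right)} = \sqrt{-2847005 + \frac{1}{4} \frac{1}{1437 \left(- \frac{1}{523}\right)} \left(-806\right)} = \sqrt{-2847005 + \frac{1}{4} \frac{1}{- \frac{1437}{523}} \left(-806\right)} = \sqrt{-2847005 + \frac{1}{4} \left(- \frac{523}{1437}\right) \left(-806\right)} = \sqrt{-2847005 + \frac{210769}{2874}} = \sqrt{- \frac{8182081601}{2874}} = \frac{i \sqrt{23515302521274}}{2874}$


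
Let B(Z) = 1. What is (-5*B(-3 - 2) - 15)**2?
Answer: 400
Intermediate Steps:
(-5*B(-3 - 2) - 15)**2 = (-5*1 - 15)**2 = (-5 - 15)**2 = (-20)**2 = 400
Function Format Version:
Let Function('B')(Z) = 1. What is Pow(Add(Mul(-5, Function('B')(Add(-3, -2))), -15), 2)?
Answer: 400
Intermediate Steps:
Pow(Add(Mul(-5, Function('B')(Add(-3, -2))), -15), 2) = Pow(Add(Mul(-5, 1), -15), 2) = Pow(Add(-5, -15), 2) = Pow(-20, 2) = 400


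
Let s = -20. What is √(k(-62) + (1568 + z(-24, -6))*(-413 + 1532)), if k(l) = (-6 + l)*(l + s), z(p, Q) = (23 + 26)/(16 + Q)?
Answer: √176565110/10 ≈ 1328.8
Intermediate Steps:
z(p, Q) = 49/(16 + Q)
k(l) = (-20 + l)*(-6 + l) (k(l) = (-6 + l)*(l - 20) = (-6 + l)*(-20 + l) = (-20 + l)*(-6 + l))
√(k(-62) + (1568 + z(-24, -6))*(-413 + 1532)) = √((120 + (-62)² - 26*(-62)) + (1568 + 49/(16 - 6))*(-413 + 1532)) = √((120 + 3844 + 1612) + (1568 + 49/10)*1119) = √(5576 + (1568 + 49*(⅒))*1119) = √(5576 + (1568 + 49/10)*1119) = √(5576 + (15729/10)*1119) = √(5576 + 17600751/10) = √(17656511/10) = √176565110/10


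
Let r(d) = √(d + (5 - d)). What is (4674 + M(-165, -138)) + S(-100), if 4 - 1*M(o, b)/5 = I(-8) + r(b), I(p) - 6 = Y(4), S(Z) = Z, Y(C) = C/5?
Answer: 4560 - 5*√5 ≈ 4548.8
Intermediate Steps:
Y(C) = C/5 (Y(C) = C*(⅕) = C/5)
I(p) = 34/5 (I(p) = 6 + (⅕)*4 = 6 + ⅘ = 34/5)
r(d) = √5
M(o, b) = -14 - 5*√5 (M(o, b) = 20 - 5*(34/5 + √5) = 20 + (-34 - 5*√5) = -14 - 5*√5)
(4674 + M(-165, -138)) + S(-100) = (4674 + (-14 - 5*√5)) - 100 = (4660 - 5*√5) - 100 = 4560 - 5*√5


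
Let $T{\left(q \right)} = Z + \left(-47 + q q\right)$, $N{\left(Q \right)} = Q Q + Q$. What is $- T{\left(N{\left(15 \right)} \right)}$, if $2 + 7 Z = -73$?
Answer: $- \frac{402796}{7} \approx -57542.0$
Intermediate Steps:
$Z = - \frac{75}{7}$ ($Z = - \frac{2}{7} + \frac{1}{7} \left(-73\right) = - \frac{2}{7} - \frac{73}{7} = - \frac{75}{7} \approx -10.714$)
$N{\left(Q \right)} = Q + Q^{2}$ ($N{\left(Q \right)} = Q^{2} + Q = Q + Q^{2}$)
$T{\left(q \right)} = - \frac{404}{7} + q^{2}$ ($T{\left(q \right)} = - \frac{75}{7} + \left(-47 + q q\right) = - \frac{75}{7} + \left(-47 + q^{2}\right) = - \frac{404}{7} + q^{2}$)
$- T{\left(N{\left(15 \right)} \right)} = - (- \frac{404}{7} + \left(15 \left(1 + 15\right)\right)^{2}) = - (- \frac{404}{7} + \left(15 \cdot 16\right)^{2}) = - (- \frac{404}{7} + 240^{2}) = - (- \frac{404}{7} + 57600) = \left(-1\right) \frac{402796}{7} = - \frac{402796}{7}$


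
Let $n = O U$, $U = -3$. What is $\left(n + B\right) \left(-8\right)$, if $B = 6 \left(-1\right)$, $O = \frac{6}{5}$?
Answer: $\frac{384}{5} \approx 76.8$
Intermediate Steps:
$O = \frac{6}{5}$ ($O = 6 \cdot \frac{1}{5} = \frac{6}{5} \approx 1.2$)
$n = - \frac{18}{5}$ ($n = \frac{6}{5} \left(-3\right) = - \frac{18}{5} \approx -3.6$)
$B = -6$
$\left(n + B\right) \left(-8\right) = \left(- \frac{18}{5} - 6\right) \left(-8\right) = \left(- \frac{48}{5}\right) \left(-8\right) = \frac{384}{5}$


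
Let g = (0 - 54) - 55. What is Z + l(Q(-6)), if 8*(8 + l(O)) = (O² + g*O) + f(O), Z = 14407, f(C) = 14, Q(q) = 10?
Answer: 14277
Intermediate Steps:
g = -109 (g = -54 - 55 = -109)
l(O) = -25/4 - 109*O/8 + O²/8 (l(O) = -8 + ((O² - 109*O) + 14)/8 = -8 + (14 + O² - 109*O)/8 = -8 + (7/4 - 109*O/8 + O²/8) = -25/4 - 109*O/8 + O²/8)
Z + l(Q(-6)) = 14407 + (-25/4 - 109/8*10 + (⅛)*10²) = 14407 + (-25/4 - 545/4 + (⅛)*100) = 14407 + (-25/4 - 545/4 + 25/2) = 14407 - 130 = 14277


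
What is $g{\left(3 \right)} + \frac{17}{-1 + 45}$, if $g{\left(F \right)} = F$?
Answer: $\frac{149}{44} \approx 3.3864$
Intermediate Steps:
$g{\left(3 \right)} + \frac{17}{-1 + 45} = 3 + \frac{17}{-1 + 45} = 3 + \frac{17}{44} = \frac{149}{44}$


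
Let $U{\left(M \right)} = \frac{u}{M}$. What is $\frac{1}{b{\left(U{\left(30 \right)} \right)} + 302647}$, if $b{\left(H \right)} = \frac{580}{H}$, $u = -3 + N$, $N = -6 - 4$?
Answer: $\frac{13}{3917011} \approx 3.3189 \cdot 10^{-6}$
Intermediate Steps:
$N = -10$
$u = -13$ ($u = -3 - 10 = -13$)
$U{\left(M \right)} = - \frac{13}{M}$
$\frac{1}{b{\left(U{\left(30 \right)} \right)} + 302647} = \frac{1}{\frac{580}{\left(-13\right) \frac{1}{30}} + 302647} = \frac{1}{\frac{580}{- \frac{13}{30}} + 302647} = \frac{1}{580 \left(- \frac{30}{13}\right) + 302647} = \frac{1}{- \frac{17400}{13} + 302647} = \frac{1}{\frac{3917011}{13}} = \frac{13}{3917011}$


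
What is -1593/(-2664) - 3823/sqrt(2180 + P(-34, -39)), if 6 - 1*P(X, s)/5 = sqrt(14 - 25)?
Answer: 177/296 - 3823*sqrt(5)/(5*sqrt(442 - I*sqrt(11))) ≈ -80.722 - 0.3051*I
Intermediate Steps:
P(X, s) = 30 - 5*I*sqrt(11) (P(X, s) = 30 - 5*sqrt(14 - 25) = 30 - 5*I*sqrt(11))
-1593/(-2664) - 3823/sqrt(2180 + P(-34, -39)) = -1593/(-2664) - 3823/sqrt(2180 + (30 - 5*I*sqrt(11))) = -1593*(-1/2664) - 3823/sqrt(2210 - 5*I*sqrt(11)) = 177/296 - 3823/sqrt(2210 - 5*I*sqrt(11))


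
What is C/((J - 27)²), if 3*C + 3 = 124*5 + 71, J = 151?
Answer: 43/2883 ≈ 0.014915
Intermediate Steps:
C = 688/3 (C = -1 + (124*5 + 71)/3 = -1 + (620 + 71)/3 = -1 + (⅓)*691 = -1 + 691/3 = 688/3 ≈ 229.33)
C/((J - 27)²) = 688/(3*((151 - 27)²)) = 688/(3*(124²)) = (688/3)/15376 = (688/3)*(1/15376) = 43/2883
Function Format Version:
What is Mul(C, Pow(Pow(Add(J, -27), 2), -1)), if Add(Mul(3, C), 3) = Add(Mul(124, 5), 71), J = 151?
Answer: Rational(43, 2883) ≈ 0.014915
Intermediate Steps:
C = Rational(688, 3) (C = Add(-1, Mul(Rational(1, 3), Add(Mul(124, 5), 71))) = Add(-1, Mul(Rational(1, 3), Add(620, 71))) = Add(-1, Mul(Rational(1, 3), 691)) = Add(-1, Rational(691, 3)) = Rational(688, 3) ≈ 229.33)
Mul(C, Pow(Pow(Add(J, -27), 2), -1)) = Mul(Rational(688, 3), Pow(Pow(Add(151, -27), 2), -1)) = Mul(Rational(688, 3), Pow(Pow(124, 2), -1)) = Mul(Rational(688, 3), Pow(15376, -1)) = Mul(Rational(688, 3), Rational(1, 15376)) = Rational(43, 2883)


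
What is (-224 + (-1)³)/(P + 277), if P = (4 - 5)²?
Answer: -225/278 ≈ -0.80935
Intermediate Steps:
P = 1 (P = (-1)² = 1)
(-224 + (-1)³)/(P + 277) = (-224 + (-1)³)/(1 + 277) = (-224 - 1)/278 = -225*1/278 = -225/278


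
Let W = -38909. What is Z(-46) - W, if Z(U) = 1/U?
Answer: 1789813/46 ≈ 38909.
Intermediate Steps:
Z(-46) - W = 1/(-46) - 1*(-38909) = -1/46 + 38909 = 1789813/46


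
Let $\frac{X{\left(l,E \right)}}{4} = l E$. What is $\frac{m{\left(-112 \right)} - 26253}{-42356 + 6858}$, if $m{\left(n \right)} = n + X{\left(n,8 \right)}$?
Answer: $\frac{29949}{35498} \approx 0.84368$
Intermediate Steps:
$X{\left(l,E \right)} = 4 E l$ ($X{\left(l,E \right)} = 4 l E = 4 E l$)
$m{\left(n \right)} = 33 n$ ($m{\left(n \right)} = n + 4 \cdot 8 n = n + 32 n = 33 n$)
$\frac{m{\left(-112 \right)} - 26253}{-42356 + 6858} = \frac{33 \left(-112\right) - 26253}{-42356 + 6858} = \frac{-3696 - 26253}{-35498} = \left(-29949\right) \left(- \frac{1}{35498}\right) = \frac{29949}{35498}$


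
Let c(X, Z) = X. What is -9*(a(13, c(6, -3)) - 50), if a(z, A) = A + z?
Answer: 279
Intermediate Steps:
-9*(a(13, c(6, -3)) - 50) = -9*((6 + 13) - 50) = -9*(19 - 50) = -9*(-31) = 279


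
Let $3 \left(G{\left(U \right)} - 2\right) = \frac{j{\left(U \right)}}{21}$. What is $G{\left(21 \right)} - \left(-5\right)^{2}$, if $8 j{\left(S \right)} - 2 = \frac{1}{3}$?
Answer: $- \frac{4967}{216} \approx -22.995$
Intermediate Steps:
$j{\left(S \right)} = \frac{7}{24}$ ($j{\left(S \right)} = \frac{1}{4} + \frac{1}{8 \cdot 3} = \frac{1}{4} + \frac{1}{8} \cdot \frac{1}{3} = \frac{1}{4} + \frac{1}{24} = \frac{7}{24}$)
$G{\left(U \right)} = \frac{433}{216}$ ($G{\left(U \right)} = 2 + \frac{\frac{7}{24} \cdot \frac{1}{21}}{3} = 2 + \frac{1}{3} \cdot \frac{1}{72} = 2 + \frac{1}{216} = \frac{433}{216}$)
$G{\left(21 \right)} - \left(-5\right)^{2} = \frac{433}{216} - \left(-5\right)^{2} = \frac{433}{216} - 25 = - \frac{4967}{216}$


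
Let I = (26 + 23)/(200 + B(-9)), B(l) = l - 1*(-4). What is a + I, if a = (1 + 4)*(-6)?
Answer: -5801/195 ≈ -29.749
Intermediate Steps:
B(l) = 4 + l (B(l) = l + 4 = 4 + l)
a = -30 (a = 5*(-6) = -30)
I = 49/195 (I = (26 + 23)/(200 + (4 - 9)) = 49/(200 - 5) = 49/195 ≈ 0.25128)
a + I = -30 + 49/195 = -5801/195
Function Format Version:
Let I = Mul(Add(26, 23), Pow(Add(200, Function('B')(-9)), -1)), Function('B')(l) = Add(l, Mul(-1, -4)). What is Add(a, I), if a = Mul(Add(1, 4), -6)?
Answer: Rational(-5801, 195) ≈ -29.749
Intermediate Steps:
Function('B')(l) = Add(4, l) (Function('B')(l) = Add(l, 4) = Add(4, l))
a = -30 (a = Mul(5, -6) = -30)
I = Rational(49, 195) (I = Mul(Add(26, 23), Pow(Add(200, Add(4, -9)), -1)) = Mul(49, Pow(Add(200, -5), -1)) = Mul(49, Pow(195, -1)) = Mul(49, Rational(1, 195)) = Rational(49, 195) ≈ 0.25128)
Add(a, I) = Add(-30, Rational(49, 195)) = Rational(-5801, 195)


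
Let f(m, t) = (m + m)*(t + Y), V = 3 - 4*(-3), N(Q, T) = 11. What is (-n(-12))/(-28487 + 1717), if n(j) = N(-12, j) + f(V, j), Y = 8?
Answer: -109/26770 ≈ -0.0040717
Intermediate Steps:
V = 15 (V = 3 + 12 = 15)
f(m, t) = 2*m*(8 + t) (f(m, t) = (m + m)*(t + 8) = (2*m)*(8 + t) = 2*m*(8 + t))
n(j) = 251 + 30*j (n(j) = 11 + 2*15*(8 + j) = 11 + (240 + 30*j) = 251 + 30*j)
(-n(-12))/(-28487 + 1717) = (-(251 + 30*(-12)))/(-28487 + 1717) = -(251 - 360)/(-26770) = -1*(-109)*(-1/26770) = 109*(-1/26770) = -109/26770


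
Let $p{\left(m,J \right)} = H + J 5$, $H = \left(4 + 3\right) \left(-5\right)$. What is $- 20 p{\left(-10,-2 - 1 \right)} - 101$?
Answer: $899$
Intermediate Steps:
$H = -35$ ($H = 7 \left(-5\right) = -35$)
$p{\left(m,J \right)} = -35 + 5 J$ ($p{\left(m,J \right)} = -35 + J 5 = -35 + 5 J$)
$- 20 p{\left(-10,-2 - 1 \right)} - 101 = - 20 \left(-35 + 5 \left(-2 - 1\right)\right) - 101 = - 20 \left(-35 + 5 \left(-3\right)\right) - 101 = - 20 \left(-35 - 15\right) - 101 = \left(-20\right) \left(-50\right) - 101 = 1000 - 101 = 899$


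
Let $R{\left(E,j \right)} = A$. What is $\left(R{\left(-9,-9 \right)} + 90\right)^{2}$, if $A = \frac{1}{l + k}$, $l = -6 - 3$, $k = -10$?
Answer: $\frac{2920681}{361} \approx 8090.5$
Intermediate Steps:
$l = -9$
$A = - \frac{1}{19}$ ($A = \frac{1}{-9 - 10} = \frac{1}{-19} = - \frac{1}{19} \approx -0.052632$)
$R{\left(E,j \right)} = - \frac{1}{19}$
$\left(R{\left(-9,-9 \right)} + 90\right)^{2} = \left(- \frac{1}{19} + 90\right)^{2} = \left(\frac{1709}{19}\right)^{2} = \frac{2920681}{361}$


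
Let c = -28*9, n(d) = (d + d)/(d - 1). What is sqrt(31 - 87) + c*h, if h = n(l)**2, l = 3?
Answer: -2268 + 2*I*sqrt(14) ≈ -2268.0 + 7.4833*I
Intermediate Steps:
n(d) = 2*d/(-1 + d) (n(d) = (2*d)/(-1 + d) = 2*d/(-1 + d))
h = 9 (h = (2*3/(-1 + 3))**2 = (2*3/2)**2 = (2*3*(1/2))**2 = 3**2 = 9)
c = -252
sqrt(31 - 87) + c*h = sqrt(31 - 87) - 252*9 = sqrt(-56) - 2268 = 2*I*sqrt(14) - 2268 = -2268 + 2*I*sqrt(14)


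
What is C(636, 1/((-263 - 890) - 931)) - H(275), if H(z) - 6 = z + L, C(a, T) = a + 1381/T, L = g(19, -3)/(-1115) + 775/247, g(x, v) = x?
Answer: -792519782277/275405 ≈ -2.8777e+6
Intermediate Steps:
L = 859432/275405 (L = 19/(-1115) + 775/247 = 19*(-1/1115) + 775*(1/247) = -19/1115 + 775/247 = 859432/275405 ≈ 3.1206)
H(z) = 2511862/275405 + z (H(z) = 6 + (z + 859432/275405) = 6 + (859432/275405 + z) = 2511862/275405 + z)
C(636, 1/((-263 - 890) - 931)) - H(275) = (636 + 1381/(1/((-263 - 890) - 931))) - (2511862/275405 + 275) = (636 + 1381/(1/(-1153 - 931))) - 1*78248237/275405 = (636 + 1381/(1/(-2084))) - 78248237/275405 = (636 + 1381/(-1/2084)) - 78248237/275405 = (636 + 1381*(-2084)) - 78248237/275405 = (636 - 2878004) - 78248237/275405 = -2877368 - 78248237/275405 = -792519782277/275405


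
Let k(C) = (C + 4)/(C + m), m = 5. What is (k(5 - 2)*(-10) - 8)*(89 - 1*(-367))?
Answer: -7638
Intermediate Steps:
k(C) = (4 + C)/(5 + C) (k(C) = (C + 4)/(C + 5) = (4 + C)/(5 + C))
(k(5 - 2)*(-10) - 8)*(89 - 1*(-367)) = (((4 + (5 - 2))/(5 + (5 - 2)))*(-10) - 8)*(89 - 1*(-367)) = (((4 + 3)/(5 + 3))*(-10) - 8)*(89 + 367) = ((7/8)*(-10) - 8)*456 = (-35/4 - 8)*456 = -67/4*456 = -7638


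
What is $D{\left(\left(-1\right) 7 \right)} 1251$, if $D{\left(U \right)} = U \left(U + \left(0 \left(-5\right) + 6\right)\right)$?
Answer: $8757$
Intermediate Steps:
$D{\left(U \right)} = U \left(6 + U\right)$ ($D{\left(U \right)} = U \left(U + \left(0 + 6\right)\right) = U \left(U + 6\right) = U \left(6 + U\right)$)
$D{\left(\left(-1\right) 7 \right)} 1251 = \left(-1\right) 7 \left(6 - 7\right) 1251 = - 7 \left(6 - 7\right) 1251 = \left(-7\right) \left(-1\right) 1251 = 7 \cdot 1251 = 8757$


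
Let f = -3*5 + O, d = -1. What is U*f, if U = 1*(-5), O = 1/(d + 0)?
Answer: 80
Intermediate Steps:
O = -1 (O = 1/(-1 + 0) = 1/(-1) = -1)
U = -5
f = -16 (f = -3*5 - 1 = -15 - 1 = -16)
U*f = -5*(-16) = 80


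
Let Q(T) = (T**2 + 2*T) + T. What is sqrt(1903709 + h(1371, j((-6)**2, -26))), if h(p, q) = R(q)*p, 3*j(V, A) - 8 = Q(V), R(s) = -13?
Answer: sqrt(1885886) ≈ 1373.3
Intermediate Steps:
Q(T) = T**2 + 3*T
j(V, A) = 8/3 + V*(3 + V)/3 (j(V, A) = 8/3 + (V*(3 + V))/3 = 8/3 + V*(3 + V)/3)
h(p, q) = -13*p
sqrt(1903709 + h(1371, j((-6)**2, -26))) = sqrt(1903709 - 13*1371) = sqrt(1903709 - 17823) = sqrt(1885886)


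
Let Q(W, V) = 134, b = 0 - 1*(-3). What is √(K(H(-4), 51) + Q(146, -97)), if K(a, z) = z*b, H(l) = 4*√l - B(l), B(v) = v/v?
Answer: √287 ≈ 16.941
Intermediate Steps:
B(v) = 1
H(l) = -1 + 4*√l (H(l) = 4*√l - 1*1 = 4*√l - 1 = -1 + 4*√l)
b = 3 (b = 0 + 3 = 3)
K(a, z) = 3*z (K(a, z) = z*3 = 3*z)
√(K(H(-4), 51) + Q(146, -97)) = √(3*51 + 134) = √(153 + 134) = √287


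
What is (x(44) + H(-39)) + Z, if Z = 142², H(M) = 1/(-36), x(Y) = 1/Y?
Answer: 3992471/198 ≈ 20164.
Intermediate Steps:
H(M) = -1/36
Z = 20164
(x(44) + H(-39)) + Z = (1/44 - 1/36) + 20164 = -1/198 + 20164 = 3992471/198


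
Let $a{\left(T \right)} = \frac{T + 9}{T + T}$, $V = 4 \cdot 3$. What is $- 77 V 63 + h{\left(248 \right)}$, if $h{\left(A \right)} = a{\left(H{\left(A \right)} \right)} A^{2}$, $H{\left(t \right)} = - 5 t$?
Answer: $- \frac{138416}{5} \approx -27683.0$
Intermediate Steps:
$V = 12$
$a{\left(T \right)} = \frac{9 + T}{2 T}$
$h{\left(A \right)} = - \frac{A \left(9 - 5 A\right)}{10}$ ($h{\left(A \right)} = \frac{9 - 5 A}{2 \left(- 5 A\right)} A^{2} = \frac{- \frac{1}{5 A} \left(9 - 5 A\right)}{2} A^{2} = - \frac{9 - 5 A}{10 A} A^{2} = - \frac{A \left(9 - 5 A\right)}{10}$)
$- 77 V 63 + h{\left(248 \right)} = \left(-77\right) 12 \cdot 63 + \frac{1}{10} \cdot 248 \left(-9 + 5 \cdot 248\right) = \left(-924\right) 63 + \frac{1}{10} \cdot 248 \left(-9 + 1240\right) = -58212 + \frac{1}{10} \cdot 248 \cdot 1231 = -58212 + \frac{152644}{5} = - \frac{138416}{5}$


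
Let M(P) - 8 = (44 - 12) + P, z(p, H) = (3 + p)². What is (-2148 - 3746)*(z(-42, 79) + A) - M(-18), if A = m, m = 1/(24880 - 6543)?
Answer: -164387470146/18337 ≈ -8.9648e+6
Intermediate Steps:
m = 1/18337 ≈ 5.4535e-5
A = 1/18337 ≈ 5.4535e-5
M(P) = 40 + P (M(P) = 8 + ((44 - 12) + P) = 8 + (32 + P) = 40 + P)
(-2148 - 3746)*(z(-42, 79) + A) - M(-18) = (-2148 - 3746)*((3 - 42)² + 1/18337) - (40 - 18) = -5894*((-39)² + 1/18337) - 1*22 = -5894*(1521 + 1/18337) - 22 = -5894*27890578/18337 - 22 = -164387066732/18337 - 22 = -164387470146/18337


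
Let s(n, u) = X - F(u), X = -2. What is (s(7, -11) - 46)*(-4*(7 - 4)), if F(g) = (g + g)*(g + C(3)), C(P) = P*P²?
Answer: -3648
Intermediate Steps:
C(P) = P³
F(g) = 2*g*(27 + g) (F(g) = (g + g)*(g + 3³) = (2*g)*(g + 27) = (2*g)*(27 + g) = 2*g*(27 + g))
s(n, u) = -2 - 2*u*(27 + u)
(s(7, -11) - 46)*(-4*(7 - 4)) = ((-2 - 2*(-11)*(27 - 11)) - 46)*(-4*(7 - 4)) = ((-2 - 2*(-11)*16) - 46)*(-4*3) = ((-2 + 352) - 46)*(-12) = (350 - 46)*(-12) = 304*(-12) = -3648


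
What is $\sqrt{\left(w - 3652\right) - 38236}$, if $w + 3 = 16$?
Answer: $25 i \sqrt{67} \approx 204.63 i$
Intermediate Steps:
$w = 13$ ($w = -3 + 16 = 13$)
$\sqrt{\left(w - 3652\right) - 38236} = \sqrt{\left(13 - 3652\right) - 38236} = \sqrt{-3639 - 38236} = \sqrt{-41875} = 25 i \sqrt{67}$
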